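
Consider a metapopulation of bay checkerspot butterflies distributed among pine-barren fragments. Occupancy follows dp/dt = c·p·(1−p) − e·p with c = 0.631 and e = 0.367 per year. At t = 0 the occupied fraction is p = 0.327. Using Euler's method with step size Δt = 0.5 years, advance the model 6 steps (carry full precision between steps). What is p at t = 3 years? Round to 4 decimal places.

Update rule: p ← p + [c·p·(1−p) − e·p]·Δt with Δt = 0.5.
t = 0.5: p = 0.32700 + (+0.00943) = 0.33643
t = 1: p = 0.33643 + (+0.00870) = 0.34513
t = 1.5: p = 0.34513 + (+0.00798) = 0.35310
t = 2: p = 0.35310 + (+0.00727) = 0.36038
t = 2.5: p = 0.36038 + (+0.00660) = 0.36697
t = 3: p = 0.36697 + (+0.00595) = 0.37292

0.3729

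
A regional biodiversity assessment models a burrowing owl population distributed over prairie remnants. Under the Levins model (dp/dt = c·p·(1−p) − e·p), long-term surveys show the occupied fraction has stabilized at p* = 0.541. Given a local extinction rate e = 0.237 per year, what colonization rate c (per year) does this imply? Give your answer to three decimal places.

0.516

At equilibrium c(1−p*) = e, so c = e/(1−p*).
c = 0.237/(1 − 0.541) = 0.237/0.4590 = 0.5163.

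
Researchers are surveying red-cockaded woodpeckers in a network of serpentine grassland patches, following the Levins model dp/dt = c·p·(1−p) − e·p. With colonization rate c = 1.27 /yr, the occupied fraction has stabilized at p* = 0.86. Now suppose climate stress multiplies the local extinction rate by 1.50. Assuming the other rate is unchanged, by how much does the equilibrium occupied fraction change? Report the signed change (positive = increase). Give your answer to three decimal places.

Balance c(1−p*) = e gives e = 1.27×(1 − 0.86000) = 0.17780.
New p* = 1 − e/c = 1 − 0.26670/1.27000 = 0.79000.
Δp* = 0.79000 − 0.86000 = -0.07000.

-0.070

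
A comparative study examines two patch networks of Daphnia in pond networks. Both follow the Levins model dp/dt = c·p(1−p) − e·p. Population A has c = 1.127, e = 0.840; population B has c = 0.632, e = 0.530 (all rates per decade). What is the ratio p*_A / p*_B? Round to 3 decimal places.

1.578

A: p*_A = 1 − 0.840/1.127 = 0.2547.
B: p*_B = 1 − 0.530/0.632 = 0.1614.
p*_A / p*_B = 0.2547/0.1614 = 1.5779.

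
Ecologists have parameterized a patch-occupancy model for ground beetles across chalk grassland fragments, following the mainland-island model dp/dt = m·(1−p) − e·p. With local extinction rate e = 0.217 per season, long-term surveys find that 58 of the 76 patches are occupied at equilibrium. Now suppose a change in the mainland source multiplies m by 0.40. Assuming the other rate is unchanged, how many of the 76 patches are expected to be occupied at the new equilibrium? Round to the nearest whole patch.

43

Observed p* = 58/76 = 0.76316.
Balance m(1−p*) = e·p* gives m = e·p*/(1−p*) = 0.217×0.76316/0.23684 = 0.69923.
New p* = m/(m+e) = 0.27969/(0.27969+0.21700) = 0.56311.
Expected occupied = 76 × 0.56311 = 42.80 ≈ 43.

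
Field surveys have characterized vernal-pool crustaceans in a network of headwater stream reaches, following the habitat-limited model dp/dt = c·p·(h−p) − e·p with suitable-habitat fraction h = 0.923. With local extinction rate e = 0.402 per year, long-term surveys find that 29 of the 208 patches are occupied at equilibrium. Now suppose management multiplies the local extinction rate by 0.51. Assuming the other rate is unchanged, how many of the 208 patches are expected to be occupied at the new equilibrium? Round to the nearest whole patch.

109

Observed p* = 29/208 = 0.13942.
Balance c(h−p*) = e gives c = e/(0.923 − 0.13942) = 0.402/0.78358 = 0.51303.
New p* = 0.923 − e/c = 0.923 − 0.20502/0.51303 = 0.52337.
Expected occupied = 208 × 0.52337 = 108.86 ≈ 109.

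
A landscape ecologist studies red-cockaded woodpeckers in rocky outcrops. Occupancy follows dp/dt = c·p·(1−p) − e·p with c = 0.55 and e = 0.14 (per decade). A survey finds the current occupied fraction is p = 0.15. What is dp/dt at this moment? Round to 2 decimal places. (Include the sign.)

0.05

Colonization term: c·p·(1−p) = 0.55×0.15×0.8500 = 0.07013.
Extinction term: e·p = 0.02100.
dp/dt = 0.07013 − 0.02100 = 0.04913.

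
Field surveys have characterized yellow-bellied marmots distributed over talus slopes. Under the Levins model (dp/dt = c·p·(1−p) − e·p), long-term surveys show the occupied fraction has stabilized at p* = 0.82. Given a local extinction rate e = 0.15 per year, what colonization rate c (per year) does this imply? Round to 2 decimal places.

0.83

At equilibrium c(1−p*) = e, so c = e/(1−p*).
c = 0.15/(1 − 0.82) = 0.15/0.1800 = 0.8333.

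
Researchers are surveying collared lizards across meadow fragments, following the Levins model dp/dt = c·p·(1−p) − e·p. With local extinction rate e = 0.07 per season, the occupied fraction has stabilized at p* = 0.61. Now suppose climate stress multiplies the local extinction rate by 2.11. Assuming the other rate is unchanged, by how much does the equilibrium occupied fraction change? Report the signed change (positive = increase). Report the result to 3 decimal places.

-0.433

Balance c(1−p*) = e gives c = e/(1 − 0.61000) = 0.07/0.39000 = 0.17949.
New p* = 1 − e/c = 1 − 0.14770/0.17949 = 0.17711.
Δp* = 0.17711 − 0.61000 = -0.43289.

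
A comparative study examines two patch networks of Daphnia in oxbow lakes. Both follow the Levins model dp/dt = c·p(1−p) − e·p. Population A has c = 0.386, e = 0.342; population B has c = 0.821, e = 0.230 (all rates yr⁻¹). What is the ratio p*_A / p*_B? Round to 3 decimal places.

0.158

A: p*_A = 1 − 0.342/0.386 = 0.1140.
B: p*_B = 1 − 0.230/0.821 = 0.7199.
p*_A / p*_B = 0.1140/0.7199 = 0.1584.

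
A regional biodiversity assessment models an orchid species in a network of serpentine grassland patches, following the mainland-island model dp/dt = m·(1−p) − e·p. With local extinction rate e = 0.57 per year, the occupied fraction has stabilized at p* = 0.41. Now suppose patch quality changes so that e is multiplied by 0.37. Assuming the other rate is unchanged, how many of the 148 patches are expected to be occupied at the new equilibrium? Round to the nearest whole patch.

Balance m(1−p*) = e·p* gives m = e·p*/(1−p*) = 0.57×0.41000/0.59000 = 0.39610.
New p* = m/(m+e) = 0.39610/(0.39610+0.21090) = 0.65255.
Expected occupied = 148 × 0.65255 = 96.58 ≈ 97.

97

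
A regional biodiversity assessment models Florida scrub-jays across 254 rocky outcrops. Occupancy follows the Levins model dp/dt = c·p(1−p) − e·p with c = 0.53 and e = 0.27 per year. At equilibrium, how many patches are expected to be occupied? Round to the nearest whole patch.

125

p* = 1 − e/c = 1 − 0.27/0.53 = 0.4906.
Expected occupied patches = N × p* = 254 × 0.4906 = 124.60 ≈ 125.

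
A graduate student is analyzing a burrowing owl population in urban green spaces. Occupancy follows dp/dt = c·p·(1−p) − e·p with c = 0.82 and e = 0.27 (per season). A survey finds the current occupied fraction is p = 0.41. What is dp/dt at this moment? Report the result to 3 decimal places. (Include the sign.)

0.088

Colonization term: c·p·(1−p) = 0.82×0.41×0.5900 = 0.19836.
Extinction term: e·p = 0.11070.
dp/dt = 0.19836 − 0.11070 = 0.08766.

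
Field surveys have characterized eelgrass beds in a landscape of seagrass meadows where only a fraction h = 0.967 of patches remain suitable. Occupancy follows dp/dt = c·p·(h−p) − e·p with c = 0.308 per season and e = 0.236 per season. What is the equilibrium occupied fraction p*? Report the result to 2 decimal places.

Setting dp/dt = 0 and dividing by p* gives c·(h−p*) = e.
So p* = h − e/c = 0.967 − 0.236/0.308 = 0.967 − 0.7662 = 0.2008.

0.20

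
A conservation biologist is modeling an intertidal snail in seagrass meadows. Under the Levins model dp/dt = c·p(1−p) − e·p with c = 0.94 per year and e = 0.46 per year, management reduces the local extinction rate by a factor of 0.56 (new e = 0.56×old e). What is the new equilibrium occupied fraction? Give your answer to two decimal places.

Before: p* = 1 − 0.46/0.94 = 0.5106.
After the change, c = 0.94, e = 0.2576, so p* = 1 − 0.2576/0.94 = 0.7260.

0.73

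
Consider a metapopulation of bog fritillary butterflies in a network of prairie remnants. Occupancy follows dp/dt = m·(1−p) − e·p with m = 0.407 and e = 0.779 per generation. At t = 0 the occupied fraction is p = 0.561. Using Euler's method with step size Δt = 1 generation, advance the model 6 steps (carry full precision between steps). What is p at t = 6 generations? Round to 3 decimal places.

0.343

Update rule: p ← p + [m·(1−p) − e·p]·Δt with Δt = 1.
t = 1: p = 0.56100 + (-0.25835) = 0.30265
t = 2: p = 0.30265 + (+0.04805) = 0.35071
t = 3: p = 0.35071 + (-0.00894) = 0.34177
t = 4: p = 0.34177 + (+0.00166) = 0.34343
t = 5: p = 0.34343 + (-0.00031) = 0.34312
t = 6: p = 0.34312 + (+0.00006) = 0.34318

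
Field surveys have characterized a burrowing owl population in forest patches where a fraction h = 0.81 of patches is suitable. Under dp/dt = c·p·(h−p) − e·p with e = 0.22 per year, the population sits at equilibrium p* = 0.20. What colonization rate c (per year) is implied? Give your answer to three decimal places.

0.361

At equilibrium c(h−p*) = e, so c = e/(h−p*).
c = 0.22/(0.81 − 0.20) = 0.22/0.6100 = 0.3607.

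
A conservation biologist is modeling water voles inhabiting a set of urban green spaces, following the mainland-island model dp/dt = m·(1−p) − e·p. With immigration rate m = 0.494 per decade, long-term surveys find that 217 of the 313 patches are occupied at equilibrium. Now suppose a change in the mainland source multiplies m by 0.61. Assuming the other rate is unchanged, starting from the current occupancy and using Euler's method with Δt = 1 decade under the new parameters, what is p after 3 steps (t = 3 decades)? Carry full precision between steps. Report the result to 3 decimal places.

0.592

Observed p* = 217/313 = 0.69329.
Balance m(1−p*) = e·p* gives e = m(1−p*)/p* = 0.494×0.30671/0.69329 = 0.21854.
Starting from p₀ = 0.69329; update p ← p + (dp/dt)·Δt with the new parameters.
step 1: Δp = -0.05909, p = 0.63420
step 2: Δp = -0.02837, p = 0.60583
step 3: Δp = -0.01362, p = 0.59221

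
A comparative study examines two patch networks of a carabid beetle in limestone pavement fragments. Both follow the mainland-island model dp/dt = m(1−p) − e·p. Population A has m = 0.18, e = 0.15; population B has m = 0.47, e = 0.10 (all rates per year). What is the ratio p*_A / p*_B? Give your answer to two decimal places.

A: p*_A = m/(m+e) = 0.18/0.3300 = 0.5455.
B: p*_B = 0.47/0.5700 = 0.8246.
p*_A / p*_B = 0.5455/0.8246 = 0.6615.

0.66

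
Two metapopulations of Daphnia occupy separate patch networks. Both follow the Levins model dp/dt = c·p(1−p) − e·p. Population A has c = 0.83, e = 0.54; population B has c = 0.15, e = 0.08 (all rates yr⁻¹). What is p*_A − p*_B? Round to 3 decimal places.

A: p*_A = 1 − 0.54/0.83 = 0.3494.
B: p*_B = 1 − 0.08/0.15 = 0.4667.
p*_A − p*_B = 0.3494 − 0.4667 = -0.1173.

-0.117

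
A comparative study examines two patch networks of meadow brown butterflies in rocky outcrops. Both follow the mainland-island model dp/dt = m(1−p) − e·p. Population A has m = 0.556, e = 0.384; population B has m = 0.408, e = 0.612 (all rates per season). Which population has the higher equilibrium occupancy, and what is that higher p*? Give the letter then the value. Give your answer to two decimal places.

A: p*_A = m/(m+e) = 0.556/0.9400 = 0.5915.
B: p*_B = 0.408/1.0200 = 0.4000.
A is higher at 0.5915.

A, 0.59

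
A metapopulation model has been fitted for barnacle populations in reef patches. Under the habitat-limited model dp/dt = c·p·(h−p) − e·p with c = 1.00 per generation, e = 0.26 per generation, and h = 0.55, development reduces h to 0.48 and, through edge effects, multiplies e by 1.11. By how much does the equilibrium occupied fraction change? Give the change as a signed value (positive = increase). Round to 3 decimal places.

Before: p* = h − e/c = 0.55 − 0.26/1.00 = 0.55 − 0.2600 = 0.2900.
After: c = 1, e = 0.2886, h = 0.48; p* = 0.48 − 0.2886/1 = 0.1914.
Δp* = 0.1914 − 0.2900 = -0.0986.

-0.099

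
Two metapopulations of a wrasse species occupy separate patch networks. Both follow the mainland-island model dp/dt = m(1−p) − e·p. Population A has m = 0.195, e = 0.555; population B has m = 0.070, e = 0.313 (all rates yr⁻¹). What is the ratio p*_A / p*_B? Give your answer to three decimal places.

A: p*_A = m/(m+e) = 0.195/0.7500 = 0.2600.
B: p*_B = 0.070/0.3830 = 0.1828.
p*_A / p*_B = 0.2600/0.1828 = 1.4226.

1.423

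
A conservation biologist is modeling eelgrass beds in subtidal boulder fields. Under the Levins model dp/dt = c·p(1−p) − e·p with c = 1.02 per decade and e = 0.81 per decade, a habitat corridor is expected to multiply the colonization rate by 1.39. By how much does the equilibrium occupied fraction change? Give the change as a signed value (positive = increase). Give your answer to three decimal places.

Before: p* = 1 − 0.81/1.02 = 0.2059.
After the change, c = 1.4178, e = 0.81, so p* = 1 − 0.81/1.4178 = 0.4287.
Δp* = 0.4287 − 0.2059 = +0.2228.

0.223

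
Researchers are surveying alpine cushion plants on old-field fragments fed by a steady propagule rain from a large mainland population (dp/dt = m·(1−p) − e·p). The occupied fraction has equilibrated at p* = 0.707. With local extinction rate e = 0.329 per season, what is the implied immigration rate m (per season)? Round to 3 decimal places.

At equilibrium m(1−p*) = e·p*, so m = e·p*/(1−p*).
m = 0.329 × 0.707 / 0.2930 = 0.2326/0.2930 = 0.7939.

0.794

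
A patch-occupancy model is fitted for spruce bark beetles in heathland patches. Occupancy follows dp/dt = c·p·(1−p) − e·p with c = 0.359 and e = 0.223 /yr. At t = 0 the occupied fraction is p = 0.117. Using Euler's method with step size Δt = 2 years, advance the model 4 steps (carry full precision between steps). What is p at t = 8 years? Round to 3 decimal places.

0.214

Update rule: p ← p + [c·p·(1−p) − e·p]·Δt with Δt = 2.
step 1: Δp = +0.02200, p = 0.13900
step 2: Δp = +0.02394, p = 0.16293
step 3: Δp = +0.02526, p = 0.18819
step 4: Δp = +0.02576, p = 0.21395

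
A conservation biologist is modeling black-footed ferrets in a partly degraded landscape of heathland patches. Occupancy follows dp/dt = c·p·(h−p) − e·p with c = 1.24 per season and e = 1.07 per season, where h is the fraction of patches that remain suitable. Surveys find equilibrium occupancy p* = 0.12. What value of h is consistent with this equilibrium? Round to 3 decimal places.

0.983

At equilibrium c(h−p*) = e, so h = p* + e/c.
h = 0.12 + 1.07/1.24 = 0.12 + 0.8629 = 0.9829.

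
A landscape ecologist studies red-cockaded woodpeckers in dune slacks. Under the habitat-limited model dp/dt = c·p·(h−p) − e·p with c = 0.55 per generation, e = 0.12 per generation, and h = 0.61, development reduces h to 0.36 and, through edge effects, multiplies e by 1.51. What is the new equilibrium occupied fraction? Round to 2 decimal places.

0.03

Before: p* = h − e/c = 0.61 − 0.12/0.55 = 0.61 − 0.2182 = 0.3918.
After: c = 0.55, e = 0.1812, h = 0.36; p* = 0.36 − 0.1812/0.55 = 0.0305.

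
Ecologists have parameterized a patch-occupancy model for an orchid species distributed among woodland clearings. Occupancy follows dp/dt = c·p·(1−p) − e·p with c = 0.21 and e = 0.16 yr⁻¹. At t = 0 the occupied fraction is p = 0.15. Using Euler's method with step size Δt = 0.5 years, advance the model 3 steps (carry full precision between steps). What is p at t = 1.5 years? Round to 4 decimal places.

Update rule: p ← p + [c·p·(1−p) − e·p]·Δt with Δt = 0.5.
p: 0.15000 → 0.15139  (Δp = +0.00139)
p: 0.15139 → 0.15277  (Δp = +0.00138)
p: 0.15277 → 0.15413  (Δp = +0.00137)

0.1541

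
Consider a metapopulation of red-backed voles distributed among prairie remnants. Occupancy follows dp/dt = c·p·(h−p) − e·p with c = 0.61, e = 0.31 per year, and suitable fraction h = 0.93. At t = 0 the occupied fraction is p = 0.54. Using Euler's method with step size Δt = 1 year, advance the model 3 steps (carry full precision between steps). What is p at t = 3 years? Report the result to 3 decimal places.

Update rule: p ← p + [c·p·(h−p) − e·p]·Δt with Δt = 1.
p: 0.54000 → 0.50107  (Δp = -0.03893)
p: 0.50107 → 0.47684  (Δp = -0.02423)
p: 0.47684 → 0.46083  (Δp = -0.01601)

0.461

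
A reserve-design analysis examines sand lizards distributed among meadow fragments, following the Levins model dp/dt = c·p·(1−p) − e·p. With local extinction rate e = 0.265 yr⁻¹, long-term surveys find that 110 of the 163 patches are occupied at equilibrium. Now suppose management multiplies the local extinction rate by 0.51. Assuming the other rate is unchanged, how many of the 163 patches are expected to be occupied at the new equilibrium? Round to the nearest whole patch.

136

Observed p* = 110/163 = 0.67485.
Balance c(1−p*) = e gives c = e/(1 − 0.67485) = 0.265/0.32515 = 0.81501.
New p* = 1 − e/c = 1 − 0.13515/0.81501 = 0.83417.
Expected occupied = 163 × 0.83417 = 135.97 ≈ 136.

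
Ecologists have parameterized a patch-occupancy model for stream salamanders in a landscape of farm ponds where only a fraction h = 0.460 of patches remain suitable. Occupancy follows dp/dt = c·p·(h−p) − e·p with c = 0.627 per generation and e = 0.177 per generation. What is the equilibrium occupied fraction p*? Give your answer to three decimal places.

0.178

Setting dp/dt = 0 and dividing by p* gives c·(h−p*) = e.
So p* = h − e/c = 0.460 − 0.177/0.627 = 0.460 − 0.2823 = 0.1777.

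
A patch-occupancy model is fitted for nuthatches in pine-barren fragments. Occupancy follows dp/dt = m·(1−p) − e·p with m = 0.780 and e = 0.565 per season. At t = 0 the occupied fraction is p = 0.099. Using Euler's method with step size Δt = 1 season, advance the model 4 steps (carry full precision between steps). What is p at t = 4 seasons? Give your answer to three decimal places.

0.573

Update rule: p ← p + [m·(1−p) − e·p]·Δt with Δt = 1.
t = 1: p = 0.09900 + (+0.64685) = 0.74585
t = 2: p = 0.74585 + (-0.22316) = 0.52268
t = 3: p = 0.52268 + (+0.07699) = 0.59967
t = 4: p = 0.59967 + (-0.02656) = 0.57311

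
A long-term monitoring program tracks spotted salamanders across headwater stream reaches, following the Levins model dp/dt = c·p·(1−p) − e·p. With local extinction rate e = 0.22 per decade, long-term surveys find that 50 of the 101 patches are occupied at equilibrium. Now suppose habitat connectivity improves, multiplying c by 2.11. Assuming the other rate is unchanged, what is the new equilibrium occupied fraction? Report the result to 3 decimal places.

0.761

Observed p* = 50/101 = 0.49505.
Balance c(1−p*) = e gives c = e/(1 − 0.49505) = 0.22/0.50495 = 0.43569.
New p* = 1 − e/c = 1 − 0.22000/0.91931 = 0.76069.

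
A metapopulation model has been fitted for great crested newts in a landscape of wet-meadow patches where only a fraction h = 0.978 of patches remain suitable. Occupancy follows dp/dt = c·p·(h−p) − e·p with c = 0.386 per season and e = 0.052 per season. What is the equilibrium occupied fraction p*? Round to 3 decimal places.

Setting dp/dt = 0 and dividing by p* gives c·(h−p*) = e.
So p* = h − e/c = 0.978 − 0.052/0.386 = 0.978 − 0.1347 = 0.8433.

0.843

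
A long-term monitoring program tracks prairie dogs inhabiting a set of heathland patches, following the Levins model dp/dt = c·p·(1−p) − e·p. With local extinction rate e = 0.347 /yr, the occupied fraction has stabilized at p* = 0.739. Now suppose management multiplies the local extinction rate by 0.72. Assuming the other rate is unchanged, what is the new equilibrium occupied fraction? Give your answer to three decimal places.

Balance c(1−p*) = e gives c = e/(1 − 0.73900) = 0.347/0.26100 = 1.32950.
New p* = 1 − e/c = 1 − 0.24984/1.32950 = 0.81208.

0.812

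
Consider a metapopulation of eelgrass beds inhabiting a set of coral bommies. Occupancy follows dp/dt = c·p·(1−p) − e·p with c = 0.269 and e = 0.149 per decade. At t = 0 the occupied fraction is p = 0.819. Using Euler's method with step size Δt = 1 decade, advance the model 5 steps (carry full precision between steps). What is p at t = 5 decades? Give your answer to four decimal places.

Update rule: p ← p + [c·p·(1−p) − e·p]·Δt with Δt = 1.
  1  |  dp/dt·Δt = -0.082155  |  p_1 = 0.736845
  2  |  dp/dt·Δt = -0.057630  |  p_2 = 0.679216
  3  |  dp/dt·Δt = -0.042593  |  p_3 = 0.636623
  4  |  dp/dt·Δt = -0.032628  |  p_4 = 0.603995
  5  |  dp/dt·Δt = -0.025654  |  p_5 = 0.578340

0.5783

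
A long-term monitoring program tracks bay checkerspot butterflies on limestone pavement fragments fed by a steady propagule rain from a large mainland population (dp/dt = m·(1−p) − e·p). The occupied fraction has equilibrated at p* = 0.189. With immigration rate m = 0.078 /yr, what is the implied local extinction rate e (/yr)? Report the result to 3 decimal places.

At equilibrium m(1−p*) = e·p*, so e = m(1−p*)/p*.
e = 0.078 × 0.8110 / 0.189 = 0.3347.

0.335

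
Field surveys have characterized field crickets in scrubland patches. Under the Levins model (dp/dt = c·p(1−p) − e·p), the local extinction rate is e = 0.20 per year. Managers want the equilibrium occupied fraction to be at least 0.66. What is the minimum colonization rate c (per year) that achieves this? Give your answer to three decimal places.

0.588

p* = 1 − e/c ≥ 0.66 requires e/c ≤ 0.3400, i.e. c ≥ e/0.3400.
c_min = 0.20/0.3400 = 0.5882.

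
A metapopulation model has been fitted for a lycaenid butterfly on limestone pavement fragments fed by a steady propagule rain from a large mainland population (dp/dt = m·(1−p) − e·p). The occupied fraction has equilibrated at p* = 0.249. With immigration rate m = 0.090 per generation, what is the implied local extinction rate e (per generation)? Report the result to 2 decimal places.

At equilibrium m(1−p*) = e·p*, so e = m(1−p*)/p*.
e = 0.090 × 0.7510 / 0.249 = 0.2714.

0.27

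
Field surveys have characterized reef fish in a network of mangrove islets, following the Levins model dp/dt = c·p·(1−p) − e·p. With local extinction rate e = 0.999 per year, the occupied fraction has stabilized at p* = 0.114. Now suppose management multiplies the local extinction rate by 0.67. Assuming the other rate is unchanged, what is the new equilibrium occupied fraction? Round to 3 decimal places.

Balance c(1−p*) = e gives c = e/(1 − 0.11400) = 0.999/0.88600 = 1.12754.
New p* = 1 − e/c = 1 − 0.66933/1.12754 = 0.40638.

0.406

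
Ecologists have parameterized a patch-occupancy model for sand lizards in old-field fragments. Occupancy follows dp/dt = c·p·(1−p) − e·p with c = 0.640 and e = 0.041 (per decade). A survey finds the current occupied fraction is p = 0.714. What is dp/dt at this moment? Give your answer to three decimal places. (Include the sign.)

Colonization term: c·p·(1−p) = 0.640×0.714×0.2860 = 0.13069.
Extinction term: e·p = 0.02927.
dp/dt = 0.13069 − 0.02927 = 0.10142.

0.101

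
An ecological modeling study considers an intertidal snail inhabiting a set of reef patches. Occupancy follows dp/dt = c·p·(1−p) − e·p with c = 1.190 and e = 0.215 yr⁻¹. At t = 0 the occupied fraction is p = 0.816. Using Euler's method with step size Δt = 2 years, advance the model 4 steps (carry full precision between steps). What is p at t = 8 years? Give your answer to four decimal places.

0.8166

Update rule: p ← p + [c·p·(1−p) − e·p]·Δt with Δt = 2.
step 1: Δp = +0.00646, p = 0.82246
step 2: Δp = -0.00614, p = 0.81633
step 3: Δp = +0.00583, p = 0.82216
step 4: Δp = -0.00554, p = 0.81662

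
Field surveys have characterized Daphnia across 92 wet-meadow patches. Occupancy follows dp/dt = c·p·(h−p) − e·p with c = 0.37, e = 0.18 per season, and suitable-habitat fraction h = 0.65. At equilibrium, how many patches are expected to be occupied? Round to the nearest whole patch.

15

p* = h − e/c = 0.65 − 0.4865 = 0.1635.
Expected occupied patches = N × p* = 92 × 0.1635 = 15.04 ≈ 15.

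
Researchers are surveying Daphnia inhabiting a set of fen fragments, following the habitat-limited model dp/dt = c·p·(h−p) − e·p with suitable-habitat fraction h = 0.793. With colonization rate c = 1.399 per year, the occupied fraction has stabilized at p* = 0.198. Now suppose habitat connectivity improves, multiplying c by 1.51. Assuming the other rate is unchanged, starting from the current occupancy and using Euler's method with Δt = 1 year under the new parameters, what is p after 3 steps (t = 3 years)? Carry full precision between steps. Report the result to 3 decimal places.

Balance c(h−p*) = e gives e = 1.399×(0.793 − 0.19800) = 0.83240.
Starting from p₀ = 0.19800; update p ← p + (dp/dt)·Δt with the new parameters.
t = 1: p = 0.19800 + (+0.08406) = 0.28206
t = 2: p = 0.28206 + (+0.06966) = 0.35171
t = 3: p = 0.35171 + (+0.03510) = 0.38682

0.387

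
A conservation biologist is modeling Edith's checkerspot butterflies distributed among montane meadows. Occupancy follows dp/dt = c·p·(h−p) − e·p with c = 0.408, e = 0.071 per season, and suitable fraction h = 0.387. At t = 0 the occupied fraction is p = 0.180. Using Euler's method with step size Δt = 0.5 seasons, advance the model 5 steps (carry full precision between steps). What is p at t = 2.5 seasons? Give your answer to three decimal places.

Update rule: p ← p + [c·p·(h−p) − e·p]·Δt with Δt = 0.5.
step 1: Δp = +0.00121, p = 0.18121
step 2: Δp = +0.00117, p = 0.18239
step 3: Δp = +0.00114, p = 0.18352
step 4: Δp = +0.00110, p = 0.18463
step 5: Δp = +0.00107, p = 0.18569

0.186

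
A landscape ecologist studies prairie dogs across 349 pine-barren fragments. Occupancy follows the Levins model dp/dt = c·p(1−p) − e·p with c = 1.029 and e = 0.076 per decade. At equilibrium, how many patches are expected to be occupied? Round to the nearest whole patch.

p* = 1 − e/c = 1 − 0.076/1.029 = 0.9261.
Expected occupied patches = N × p* = 349 × 0.9261 = 323.22 ≈ 323.

323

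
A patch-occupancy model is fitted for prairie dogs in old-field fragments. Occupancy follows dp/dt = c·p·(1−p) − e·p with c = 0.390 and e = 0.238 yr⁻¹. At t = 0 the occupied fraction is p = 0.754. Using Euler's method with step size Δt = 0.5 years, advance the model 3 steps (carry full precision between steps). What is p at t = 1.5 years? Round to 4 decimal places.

Update rule: p ← p + [c·p·(1−p) − e·p]·Δt with Δt = 0.5.
step 1: Δp = -0.05356, p = 0.70044
step 2: Δp = -0.04244, p = 0.65801
step 3: Δp = -0.03442, p = 0.62358

0.6236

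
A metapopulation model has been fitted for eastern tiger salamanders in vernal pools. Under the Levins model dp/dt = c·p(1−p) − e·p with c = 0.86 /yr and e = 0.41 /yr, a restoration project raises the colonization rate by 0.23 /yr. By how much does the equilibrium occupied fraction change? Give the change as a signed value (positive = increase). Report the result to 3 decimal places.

0.101

Before: p* = 1 − 0.41/0.86 = 0.5233.
After the change, c = 1.09, e = 0.41, so p* = 1 − 0.41/1.09 = 0.6239.
Δp* = 0.6239 − 0.5233 = +0.1006.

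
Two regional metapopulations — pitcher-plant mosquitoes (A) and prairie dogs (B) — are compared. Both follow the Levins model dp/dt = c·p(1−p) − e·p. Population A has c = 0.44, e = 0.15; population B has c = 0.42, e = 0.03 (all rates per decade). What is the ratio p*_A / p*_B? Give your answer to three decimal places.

A: p*_A = 1 − 0.15/0.44 = 0.6591.
B: p*_B = 1 − 0.03/0.42 = 0.9286.
p*_A / p*_B = 0.6591/0.9286 = 0.7098.

0.710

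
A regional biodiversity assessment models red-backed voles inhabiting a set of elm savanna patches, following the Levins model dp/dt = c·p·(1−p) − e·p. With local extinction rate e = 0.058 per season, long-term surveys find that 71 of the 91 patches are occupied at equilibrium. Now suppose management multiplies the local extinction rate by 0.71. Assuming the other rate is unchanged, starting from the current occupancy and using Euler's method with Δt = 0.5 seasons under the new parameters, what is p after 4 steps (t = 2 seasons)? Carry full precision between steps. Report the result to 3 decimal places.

Observed p* = 71/91 = 0.78022.
Balance c(1−p*) = e gives c = e/(1 − 0.78022) = 0.058/0.21978 = 0.26390.
Starting from p₀ = 0.78022; update p ← p + (dp/dt)·Δt with the new parameters.
p: 0.78022 → 0.78678  (Δp = +0.00656)
p: 0.78678 → 0.79272  (Δp = +0.00594)
p: 0.79272 → 0.79808  (Δp = +0.00536)
p: 0.79808 → 0.80291  (Δp = +0.00483)

0.803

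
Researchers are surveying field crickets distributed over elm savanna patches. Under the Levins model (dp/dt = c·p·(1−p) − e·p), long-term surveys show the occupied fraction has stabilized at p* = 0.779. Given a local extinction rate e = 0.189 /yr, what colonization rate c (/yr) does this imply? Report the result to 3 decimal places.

At equilibrium c(1−p*) = e, so c = e/(1−p*).
c = 0.189/(1 − 0.779) = 0.189/0.2210 = 0.8552.

0.855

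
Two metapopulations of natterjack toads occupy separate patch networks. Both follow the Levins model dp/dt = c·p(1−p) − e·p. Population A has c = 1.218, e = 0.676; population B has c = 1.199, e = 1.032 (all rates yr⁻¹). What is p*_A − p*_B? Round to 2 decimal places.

A: p*_A = 1 − 0.676/1.218 = 0.4450.
B: p*_B = 1 − 1.032/1.199 = 0.1393.
p*_A − p*_B = 0.4450 − 0.1393 = 0.3057.

0.31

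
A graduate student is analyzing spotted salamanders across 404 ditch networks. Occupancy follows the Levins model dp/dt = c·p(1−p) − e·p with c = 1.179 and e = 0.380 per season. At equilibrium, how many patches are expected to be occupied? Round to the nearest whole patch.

274

p* = 1 − e/c = 1 − 0.380/1.179 = 0.6777.
Expected occupied patches = N × p* = 404 × 0.6777 = 273.79 ≈ 274.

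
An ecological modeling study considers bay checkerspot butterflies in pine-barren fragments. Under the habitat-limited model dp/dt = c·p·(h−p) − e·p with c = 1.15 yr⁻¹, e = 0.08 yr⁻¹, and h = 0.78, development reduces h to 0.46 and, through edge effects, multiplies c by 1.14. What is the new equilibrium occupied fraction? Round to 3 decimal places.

Before: p* = h − e/c = 0.78 − 0.08/1.15 = 0.78 − 0.0696 = 0.7104.
After: c = 1.311, e = 0.08, h = 0.46; p* = 0.46 − 0.08/1.311 = 0.3990.

0.399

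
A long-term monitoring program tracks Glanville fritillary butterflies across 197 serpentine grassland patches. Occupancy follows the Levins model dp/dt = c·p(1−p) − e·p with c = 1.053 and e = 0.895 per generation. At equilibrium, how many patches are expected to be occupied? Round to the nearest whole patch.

p* = 1 − e/c = 1 − 0.895/1.053 = 0.1500.
Expected occupied patches = N × p* = 197 × 0.1500 = 29.56 ≈ 30.

30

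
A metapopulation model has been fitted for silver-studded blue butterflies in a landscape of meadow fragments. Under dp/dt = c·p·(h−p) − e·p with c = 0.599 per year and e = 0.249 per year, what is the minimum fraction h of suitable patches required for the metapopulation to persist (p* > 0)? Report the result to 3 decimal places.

0.416

p* = h − e/c is positive only when h > e/c.
h_min = e/c = 0.249/0.599 = 0.4157.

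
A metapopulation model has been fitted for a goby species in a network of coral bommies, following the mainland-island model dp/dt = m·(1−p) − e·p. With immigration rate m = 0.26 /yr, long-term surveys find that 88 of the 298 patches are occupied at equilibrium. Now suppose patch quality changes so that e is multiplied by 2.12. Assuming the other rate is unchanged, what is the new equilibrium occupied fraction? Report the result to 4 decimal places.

0.1650

Observed p* = 88/298 = 0.29530.
Balance m(1−p*) = e·p* gives e = m(1−p*)/p* = 0.26×0.70470/0.29530 = 0.62046.
New p* = m/(m+e) = 0.26000/(0.26000+1.31538) = 0.16504.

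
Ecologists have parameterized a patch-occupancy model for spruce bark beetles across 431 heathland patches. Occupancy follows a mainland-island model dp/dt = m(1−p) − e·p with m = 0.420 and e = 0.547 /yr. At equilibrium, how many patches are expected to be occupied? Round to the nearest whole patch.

p* = m/(m+e) = 0.420/0.9670 = 0.4343.
Expected occupied patches = N × p* = 431 × 0.4343 = 187.20 ≈ 187.

187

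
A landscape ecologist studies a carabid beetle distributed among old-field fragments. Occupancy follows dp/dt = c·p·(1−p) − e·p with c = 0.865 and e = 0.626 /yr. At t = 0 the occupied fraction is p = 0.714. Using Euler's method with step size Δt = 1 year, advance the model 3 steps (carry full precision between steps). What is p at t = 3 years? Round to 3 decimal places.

Update rule: p ← p + [c·p·(1−p) − e·p]·Δt with Δt = 1.
step 1: Δp = -0.27033, p = 0.44367
step 2: Δp = -0.06423, p = 0.37944
step 3: Δp = -0.03385, p = 0.34559

0.346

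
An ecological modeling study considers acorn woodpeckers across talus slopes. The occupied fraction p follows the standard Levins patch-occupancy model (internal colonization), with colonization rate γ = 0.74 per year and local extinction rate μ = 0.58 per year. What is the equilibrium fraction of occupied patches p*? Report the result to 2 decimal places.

0.22

Setting dp/dt = 0 and dividing through by p* gives γ·(1−p*) = μ.
So p* = 1 − μ/γ = 1 − 0.58/0.74 = 1 − 0.7838 = 0.2162.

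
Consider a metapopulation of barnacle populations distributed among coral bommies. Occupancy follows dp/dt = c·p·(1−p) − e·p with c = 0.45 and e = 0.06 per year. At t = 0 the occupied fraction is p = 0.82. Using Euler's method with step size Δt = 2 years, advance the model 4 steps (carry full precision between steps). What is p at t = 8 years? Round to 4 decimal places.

Update rule: p ← p + [c·p·(1−p) − e·p]·Δt with Δt = 2.
p: 0.82000 → 0.85444  (Δp = +0.03444)
p: 0.85444 → 0.86384  (Δp = +0.00940)
p: 0.86384 → 0.86604  (Δp = +0.00220)
p: 0.86604 → 0.86653  (Δp = +0.00049)

0.8665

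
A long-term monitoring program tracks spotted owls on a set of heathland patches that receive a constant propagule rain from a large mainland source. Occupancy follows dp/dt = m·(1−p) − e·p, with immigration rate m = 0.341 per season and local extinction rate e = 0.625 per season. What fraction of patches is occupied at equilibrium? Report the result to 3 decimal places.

At equilibrium the propagule rain into empty patches balances local extinction: m(1−p*) = e·p*.
p* = m/(m+e) = 0.341/(0.341+0.625) = 0.341/0.9660 = 0.3530.

0.353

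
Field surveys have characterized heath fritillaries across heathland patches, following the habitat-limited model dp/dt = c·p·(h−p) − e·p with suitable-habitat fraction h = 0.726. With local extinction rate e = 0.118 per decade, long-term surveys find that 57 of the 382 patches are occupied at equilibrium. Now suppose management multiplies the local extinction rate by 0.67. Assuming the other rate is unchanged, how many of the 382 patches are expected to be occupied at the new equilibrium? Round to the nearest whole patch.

130

Observed p* = 57/382 = 0.14921.
Balance c(h−p*) = e gives c = e/(0.726 − 0.14921) = 0.118/0.57679 = 0.20458.
New p* = 0.726 − e/c = 0.726 − 0.07906/0.20458 = 0.33955.
Expected occupied = 382 × 0.33955 = 129.71 ≈ 130.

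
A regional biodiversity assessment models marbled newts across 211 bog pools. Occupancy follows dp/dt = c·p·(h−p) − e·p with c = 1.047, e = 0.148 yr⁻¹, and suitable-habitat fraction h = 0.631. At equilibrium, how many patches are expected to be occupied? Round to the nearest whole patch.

p* = h − e/c = 0.631 − 0.1414 = 0.4896.
Expected occupied patches = N × p* = 211 × 0.4896 = 103.31 ≈ 103.

103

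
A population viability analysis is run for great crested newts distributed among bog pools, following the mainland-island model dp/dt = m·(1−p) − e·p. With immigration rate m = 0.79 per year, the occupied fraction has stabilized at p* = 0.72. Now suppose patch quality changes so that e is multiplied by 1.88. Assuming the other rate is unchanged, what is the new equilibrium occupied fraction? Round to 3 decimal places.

0.578

Balance m(1−p*) = e·p* gives e = m(1−p*)/p* = 0.79×0.28000/0.72000 = 0.30722.
New p* = m/(m+e) = 0.79000/(0.79000+0.57757) = 0.57767.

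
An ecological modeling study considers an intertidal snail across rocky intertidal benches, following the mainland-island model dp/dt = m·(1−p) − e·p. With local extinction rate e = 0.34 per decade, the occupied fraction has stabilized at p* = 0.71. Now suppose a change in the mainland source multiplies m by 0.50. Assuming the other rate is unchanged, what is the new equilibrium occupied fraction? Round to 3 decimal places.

Balance m(1−p*) = e·p* gives m = e·p*/(1−p*) = 0.34×0.71000/0.29000 = 0.83241.
New p* = m/(m+e) = 0.41620/(0.41620+0.34000) = 0.55038.

0.550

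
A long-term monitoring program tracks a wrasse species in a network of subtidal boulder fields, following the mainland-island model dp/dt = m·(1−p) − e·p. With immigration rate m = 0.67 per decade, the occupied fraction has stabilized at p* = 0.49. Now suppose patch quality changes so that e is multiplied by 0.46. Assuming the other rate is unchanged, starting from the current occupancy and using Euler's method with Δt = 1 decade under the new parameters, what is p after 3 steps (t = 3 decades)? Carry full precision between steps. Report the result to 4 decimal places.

0.6762

Balance m(1−p*) = e·p* gives e = m(1−p*)/p* = 0.67×0.51000/0.49000 = 0.69735.
Starting from p₀ = 0.49000; update p ← p + (dp/dt)·Δt with the new parameters.
  1  |  dp/dt·Δt = +0.184518  |  p_1 = 0.674518
  2  |  dp/dt·Δt = +0.001701  |  p_2 = 0.676219
  3  |  dp/dt·Δt = +0.000016  |  p_3 = 0.676235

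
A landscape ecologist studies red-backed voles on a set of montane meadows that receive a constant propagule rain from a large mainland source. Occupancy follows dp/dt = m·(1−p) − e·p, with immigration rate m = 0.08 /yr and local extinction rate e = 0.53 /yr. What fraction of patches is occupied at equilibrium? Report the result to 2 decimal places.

Setting dp/dt = 0: m − m·p* = e·p*, so m = (m+e)·p*.
p* = m/(m+e) = 0.08/(0.08+0.53) = 0.08/0.6100 = 0.1311.

0.13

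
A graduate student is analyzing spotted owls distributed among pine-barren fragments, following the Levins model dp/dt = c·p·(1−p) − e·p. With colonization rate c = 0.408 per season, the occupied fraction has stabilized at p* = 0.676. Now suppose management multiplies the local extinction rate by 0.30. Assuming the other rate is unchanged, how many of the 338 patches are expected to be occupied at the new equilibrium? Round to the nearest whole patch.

305

Balance c(1−p*) = e gives e = 0.408×(1 − 0.67600) = 0.13219.
New p* = 1 − e/c = 1 − 0.03966/0.40800 = 0.90279.
Expected occupied = 338 × 0.90279 = 305.14 ≈ 305.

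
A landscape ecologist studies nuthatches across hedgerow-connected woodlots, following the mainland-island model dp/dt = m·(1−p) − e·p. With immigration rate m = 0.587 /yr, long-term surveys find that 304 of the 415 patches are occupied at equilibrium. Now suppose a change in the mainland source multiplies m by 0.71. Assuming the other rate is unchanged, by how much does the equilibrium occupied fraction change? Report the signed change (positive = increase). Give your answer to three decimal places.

-0.072

Observed p* = 304/415 = 0.73253.
Balance m(1−p*) = e·p* gives e = m(1−p*)/p* = 0.587×0.26747/0.73253 = 0.21433.
New p* = m/(m+e) = 0.41677/(0.41677+0.21433) = 0.66039.
Δp* = 0.66039 − 0.73253 = -0.07214.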